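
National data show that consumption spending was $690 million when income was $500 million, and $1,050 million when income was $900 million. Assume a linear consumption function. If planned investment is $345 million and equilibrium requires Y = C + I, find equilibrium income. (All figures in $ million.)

MPC = (1050 − 690)/(900 − 500) = 360/400 = 0.9
a = 690 − 0.9(500) = 240
Equilibrium: Y = 240 + 0.9Y + 345
0.1Y = 585, so Y = 585/0.1 = 5850

Y = 5850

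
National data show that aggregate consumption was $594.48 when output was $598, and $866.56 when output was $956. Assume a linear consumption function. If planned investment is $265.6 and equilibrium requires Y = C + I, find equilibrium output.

MPC = (866.56 − 594.48)/(956 − 598) = 272.08/358 = 0.76
a = 594.48 − 0.76(598) = 140
Equilibrium: Y = 140 + 0.76Y + 265.6
0.24Y = 405.6, so Y = 405.6/0.24 = 1690

Y = 1690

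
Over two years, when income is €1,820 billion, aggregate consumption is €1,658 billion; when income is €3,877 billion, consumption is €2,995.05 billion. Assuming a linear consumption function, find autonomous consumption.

a = 475

MPC = ΔC/ΔY = (2995.05 − 1658)/(3877 − 1820) = 1337.05/2057 = 0.65
a = C − MPC·Y = 1658 − 0.65(1820) = 1658 − 1183 = 475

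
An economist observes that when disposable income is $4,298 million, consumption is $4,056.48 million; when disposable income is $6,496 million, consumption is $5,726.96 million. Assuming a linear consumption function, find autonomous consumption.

MPC = ΔC/ΔY = (5726.96 − 4056.48)/(6496 − 4298) = 1670.48/2198 = 0.76
a = C − MPC·Y = 4056.48 − 0.76(4298) = 4056.48 − 3266.48 = 790

a = 790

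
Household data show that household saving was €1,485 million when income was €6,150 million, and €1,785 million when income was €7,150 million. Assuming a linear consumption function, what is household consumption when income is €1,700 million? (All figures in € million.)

MPS = ΔS/ΔY = (1785 − 1485)/(7150 − 6150) = 300/1000 = 0.3
MPC = 1 − MPS = 0.7
Autonomous saving = 1485 − 0.3(6150) = -360, so a = 360
C = 360 + 0.7(1700) = 360 + 1190 = 1550

C = 1550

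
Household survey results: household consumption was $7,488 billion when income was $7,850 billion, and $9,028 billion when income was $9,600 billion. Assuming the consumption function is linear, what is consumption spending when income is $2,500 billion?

C = 2780

MPC = (9028 − 7488)/(9600 − 7850) = 1540/1750 = 0.88
a = 7488 − 0.88(7850) = 7488 − 6908 = 580
C = 580 + 0.88(2500) = 580 + 2200 = 2780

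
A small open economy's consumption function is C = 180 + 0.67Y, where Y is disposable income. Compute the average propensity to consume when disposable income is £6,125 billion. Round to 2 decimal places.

APC = 0.70

C = 180 + 0.67(6125) = 4283.75
APC = C/Y = 4283.75/6125 = 0.70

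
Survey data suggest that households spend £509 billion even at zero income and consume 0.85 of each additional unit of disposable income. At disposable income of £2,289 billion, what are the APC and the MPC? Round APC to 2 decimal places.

APC = 1.07; MPC = 0.85

MPC = 0.85 (the slope of the consumption function)
C = 509 + 0.85(2289) = 2454.65, so APC = 2454.65/2289 = 1.07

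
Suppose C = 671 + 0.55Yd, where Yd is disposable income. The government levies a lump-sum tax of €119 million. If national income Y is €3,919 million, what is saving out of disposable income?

S = 1039

Yd = Y − T = 3919 − 119 = 3800
C = 671 + 0.55(3800) = 671 + 2090 = 2761
S = Yd − C = 3800 − 2761 = 1039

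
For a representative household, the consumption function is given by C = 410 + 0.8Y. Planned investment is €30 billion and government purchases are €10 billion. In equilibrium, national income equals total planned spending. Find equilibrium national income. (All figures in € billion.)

Y = C + I + G = 410 + 0.8Y + 30 + 10
Y − 0.8Y = 450
0.2Y = 450, so Y = 450/0.2 = 2250

Y = 2250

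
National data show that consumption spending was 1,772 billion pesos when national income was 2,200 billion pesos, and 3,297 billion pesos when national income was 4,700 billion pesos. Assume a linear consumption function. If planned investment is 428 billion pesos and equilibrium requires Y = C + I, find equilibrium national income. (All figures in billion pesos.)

Y = 2200

MPC = (3297 − 1772)/(4700 − 2200) = 1525/2500 = 0.61
a = 1772 − 0.61(2200) = 430
Equilibrium: Y = 430 + 0.61Y + 428
0.39Y = 858, so Y = 858/0.39 = 2200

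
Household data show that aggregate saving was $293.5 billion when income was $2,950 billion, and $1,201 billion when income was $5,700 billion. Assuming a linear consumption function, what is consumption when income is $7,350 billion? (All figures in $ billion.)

C = 5604.5

MPS = ΔS/ΔY = (1201 − 293.5)/(5700 − 2950) = 907.5/2750 = 0.33
MPC = 1 − MPS = 0.67
Autonomous saving = 293.5 − 0.33(2950) = -680, so a = 680
C = 680 + 0.67(7350) = 680 + 4924.5 = 5604.5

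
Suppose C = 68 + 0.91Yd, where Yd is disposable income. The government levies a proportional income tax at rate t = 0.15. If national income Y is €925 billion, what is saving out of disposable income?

S = 2.7625

Yd = (1 − 0.15)(925) = 0.85(925) = 786.25
C = 68 + 0.91(786.25) = 68 + 715.4875 = 783.4875
S = Yd − C = 786.25 − 783.4875 = 2.7625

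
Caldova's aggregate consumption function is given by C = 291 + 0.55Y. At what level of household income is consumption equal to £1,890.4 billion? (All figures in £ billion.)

291 + 0.55Y = 1890.4
0.55Y = 1599.4, so Y = 1599.4/0.55 = 2908

Y = 2908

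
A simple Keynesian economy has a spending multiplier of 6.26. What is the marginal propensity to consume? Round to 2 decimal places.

k = 1/(1 − MPC), so 1 − MPC = 1/k = 1/6.26 = 0.1597
MPC = 1 − 0.1597 = 0.84

MPC = 0.84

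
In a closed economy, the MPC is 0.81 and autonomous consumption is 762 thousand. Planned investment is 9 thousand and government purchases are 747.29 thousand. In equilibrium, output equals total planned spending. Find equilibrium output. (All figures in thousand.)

Y = 7991

Y = C + I + G = 762 + 0.81Y + 9 + 747.29
Y − 0.81Y = 1518.29
0.19Y = 1518.29, so Y = 1518.29/0.19 = 7991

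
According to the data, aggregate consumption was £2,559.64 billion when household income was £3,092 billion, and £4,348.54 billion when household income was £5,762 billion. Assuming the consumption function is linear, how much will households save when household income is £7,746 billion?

S = 2068.18

MPC = (4348.54 − 2559.64)/(5762 − 3092) = 1788.9/2670 = 0.67
a = 2559.64 − 0.67(3092) = 2559.64 − 2071.64 = 488
C = 488 + 0.67(7746) = 5677.82
S = 7746 − 5677.82 = 2068.18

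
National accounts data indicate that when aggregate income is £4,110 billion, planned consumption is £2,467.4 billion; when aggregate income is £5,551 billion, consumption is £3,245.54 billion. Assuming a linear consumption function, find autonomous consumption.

a = 248

MPC = ΔC/ΔY = (3245.54 − 2467.4)/(5551 − 4110) = 778.14/1441 = 0.54
a = C − MPC·Y = 2467.4 − 0.54(4110) = 2467.4 − 2219.4 = 248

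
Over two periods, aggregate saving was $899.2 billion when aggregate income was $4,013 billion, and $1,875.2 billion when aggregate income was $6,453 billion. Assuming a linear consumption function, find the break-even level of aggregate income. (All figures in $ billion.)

MPS = ΔS/ΔY = (1875.2 − 899.2)/(6453 − 4013) = 976/2440 = 0.4
MPC = 1 − MPS = 0.6
From S(4013) = 899.2: −a + 0.4(4013) = 899.2, so a = 1605.2 − 899.2 = 706
Break-even (S = 0): Y = a/MPS = 706/0.4 = 1765

Y = 1765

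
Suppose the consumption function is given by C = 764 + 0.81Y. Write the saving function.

S = -764 + 0.19Y

S = Y − C = Y − (764 + 0.81Y) = -764 + (1 − 0.81)Y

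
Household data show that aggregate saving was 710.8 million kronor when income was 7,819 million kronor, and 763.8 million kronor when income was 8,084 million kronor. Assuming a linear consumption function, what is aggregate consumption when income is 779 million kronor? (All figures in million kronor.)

C = 1476.2

MPS = ΔS/ΔY = (763.8 − 710.8)/(8084 − 7819) = 53/265 = 0.2
MPC = 1 − MPS = 0.8
Autonomous saving = 710.8 − 0.2(7819) = -853, so a = 853
C = 853 + 0.8(779) = 853 + 623.2 = 1476.2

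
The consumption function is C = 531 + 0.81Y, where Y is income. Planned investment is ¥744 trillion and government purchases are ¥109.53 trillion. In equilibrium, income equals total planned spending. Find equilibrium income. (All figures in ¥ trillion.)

Y = C + I + G = 531 + 0.81Y + 744 + 109.53
Y − 0.81Y = 1384.53
0.19Y = 1384.53, so Y = 1384.53/0.19 = 7287

Y = 7287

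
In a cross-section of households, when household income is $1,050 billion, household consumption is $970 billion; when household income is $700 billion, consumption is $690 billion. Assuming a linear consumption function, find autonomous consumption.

MPC = ΔC/ΔY = (970 − 690)/(1050 − 700) = 280/350 = 0.8
a = C − MPC·Y = 690 − 0.8(700) = 690 − 560 = 130

a = 130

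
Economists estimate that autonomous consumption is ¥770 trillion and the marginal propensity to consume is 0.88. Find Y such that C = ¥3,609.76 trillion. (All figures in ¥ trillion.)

770 + 0.88Y = 3609.76
0.88Y = 2839.76, so Y = 2839.76/0.88 = 3227

Y = 3227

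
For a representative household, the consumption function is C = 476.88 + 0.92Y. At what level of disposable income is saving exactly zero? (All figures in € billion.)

Y = 5961

At break-even, C = Y: 476.88 + 0.92Y = Y
0.08Y = 476.88, so Y = 476.88/0.08 = 5961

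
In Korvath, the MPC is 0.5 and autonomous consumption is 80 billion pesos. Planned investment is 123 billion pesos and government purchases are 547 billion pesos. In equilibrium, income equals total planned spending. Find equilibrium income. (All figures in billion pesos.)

Y = 1500

Y = C + I + G = 80 + 0.5Y + 123 + 547
Y − 0.5Y = 750
0.5Y = 750, so Y = 750/0.5 = 1500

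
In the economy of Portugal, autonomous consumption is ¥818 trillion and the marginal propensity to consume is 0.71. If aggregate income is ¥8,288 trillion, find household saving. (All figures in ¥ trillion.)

C = 818 + 0.71(8288) = 818 + 5884.48 = 6702.48
S = Y − C = 8288 − 6702.48 = 1585.52

S = 1585.52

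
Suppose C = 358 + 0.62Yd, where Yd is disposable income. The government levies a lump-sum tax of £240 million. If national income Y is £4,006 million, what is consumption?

C = 2692.92

Yd = Y − T = 4006 − 240 = 3766
C = 358 + 0.62(3766) = 358 + 2334.92 = 2692.92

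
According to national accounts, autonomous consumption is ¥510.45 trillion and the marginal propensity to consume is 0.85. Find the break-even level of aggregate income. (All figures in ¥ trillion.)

Y = 3403

At break-even, C = Y: 510.45 + 0.85Y = Y
0.15Y = 510.45, so Y = 510.45/0.15 = 3403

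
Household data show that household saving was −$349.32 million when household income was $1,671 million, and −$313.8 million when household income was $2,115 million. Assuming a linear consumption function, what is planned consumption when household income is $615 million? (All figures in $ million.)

MPS = ΔS/ΔY = (-313.8 − (-349.32))/(2115 − 1671) = 35.52/444 = 0.08
MPC = 1 − MPS = 0.92
Autonomous saving = -349.32 − 0.08(1671) = -483, so a = 483
C = 483 + 0.92(615) = 483 + 565.8 = 1048.8

C = 1048.8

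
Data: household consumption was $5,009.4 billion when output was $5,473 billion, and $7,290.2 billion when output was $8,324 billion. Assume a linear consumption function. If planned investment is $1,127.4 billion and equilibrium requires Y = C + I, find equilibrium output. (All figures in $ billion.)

MPC = (7290.2 − 5009.4)/(8324 − 5473) = 2280.8/2851 = 0.8
a = 5009.4 − 0.8(5473) = 631
Equilibrium: Y = 631 + 0.8Y + 1127.4
0.2Y = 1758.4, so Y = 1758.4/0.2 = 8792

Y = 8792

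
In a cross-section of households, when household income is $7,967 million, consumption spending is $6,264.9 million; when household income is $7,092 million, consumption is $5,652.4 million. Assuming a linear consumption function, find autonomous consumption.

a = 688

MPC = ΔC/ΔY = (6264.9 − 5652.4)/(7967 − 7092) = 612.5/875 = 0.7
a = C − MPC·Y = 5652.4 − 0.7(7092) = 5652.4 − 4964.4 = 688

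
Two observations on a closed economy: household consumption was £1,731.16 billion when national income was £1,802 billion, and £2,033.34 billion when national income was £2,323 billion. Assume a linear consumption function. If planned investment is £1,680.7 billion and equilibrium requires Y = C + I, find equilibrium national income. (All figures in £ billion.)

MPC = (2033.34 − 1731.16)/(2323 − 1802) = 302.18/521 = 0.58
a = 1731.16 − 0.58(1802) = 686
Equilibrium: Y = 686 + 0.58Y + 1680.7
0.42Y = 2366.7, so Y = 2366.7/0.42 = 5635

Y = 5635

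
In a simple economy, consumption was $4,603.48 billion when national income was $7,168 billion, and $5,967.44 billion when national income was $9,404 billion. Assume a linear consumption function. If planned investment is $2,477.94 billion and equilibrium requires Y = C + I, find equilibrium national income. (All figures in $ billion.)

Y = 6946

MPC = (5967.44 − 4603.48)/(9404 − 7168) = 1363.96/2236 = 0.61
a = 4603.48 − 0.61(7168) = 231
Equilibrium: Y = 231 + 0.61Y + 2477.94
0.39Y = 2708.94, so Y = 2708.94/0.39 = 6946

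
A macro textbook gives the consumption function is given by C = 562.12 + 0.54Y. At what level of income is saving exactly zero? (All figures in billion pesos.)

Y = 1222

At break-even, C = Y: 562.12 + 0.54Y = Y
0.46Y = 562.12, so Y = 562.12/0.46 = 1222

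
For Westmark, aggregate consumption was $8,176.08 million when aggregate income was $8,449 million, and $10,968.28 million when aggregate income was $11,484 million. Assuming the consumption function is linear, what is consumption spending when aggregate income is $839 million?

C = 1174.88

MPC = (10968.28 − 8176.08)/(11484 − 8449) = 2792.2/3035 = 0.92
a = 8176.08 − 0.92(8449) = 8176.08 − 7773.08 = 403
C = 403 + 0.92(839) = 403 + 771.88 = 1174.88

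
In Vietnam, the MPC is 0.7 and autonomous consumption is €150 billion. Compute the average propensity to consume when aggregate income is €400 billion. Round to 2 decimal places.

APC = 1.08

C = 150 + 0.7(400) = 430
APC = C/Y = 430/400 = 1.08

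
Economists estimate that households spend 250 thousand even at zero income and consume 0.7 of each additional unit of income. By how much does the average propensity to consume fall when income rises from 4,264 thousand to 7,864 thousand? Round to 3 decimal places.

ΔAPC = 0.027

At Y = 4264: C = 250 + 0.7(4264) = 3234.8, APC = 3234.8/4264 = 0.7586
At Y = 7864: C = 5754.8, APC = 5754.8/7864 = 0.7318
Fall in APC = 0.7586 − 0.7318 = 0.0268 ≈ 0.027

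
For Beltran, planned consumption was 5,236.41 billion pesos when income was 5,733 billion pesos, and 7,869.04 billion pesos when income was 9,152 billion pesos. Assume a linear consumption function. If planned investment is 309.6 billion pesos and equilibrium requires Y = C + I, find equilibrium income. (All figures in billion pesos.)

MPC = (7869.04 − 5236.41)/(9152 − 5733) = 2632.63/3419 = 0.77
a = 5236.41 − 0.77(5733) = 822
Equilibrium: Y = 822 + 0.77Y + 309.6
0.23Y = 1131.6, so Y = 1131.6/0.23 = 4920

Y = 4920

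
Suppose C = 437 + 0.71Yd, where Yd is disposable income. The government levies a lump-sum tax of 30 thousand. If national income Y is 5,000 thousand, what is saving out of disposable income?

S = 1004.3

Yd = Y − T = 5000 − 30 = 4970
C = 437 + 0.71(4970) = 437 + 3528.7 = 3965.7
S = Yd − C = 4970 − 3965.7 = 1004.3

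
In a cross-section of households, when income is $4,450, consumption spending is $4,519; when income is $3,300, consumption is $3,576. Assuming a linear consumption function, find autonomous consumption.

a = 870

MPC = ΔC/ΔY = (4519 − 3576)/(4450 − 3300) = 943/1150 = 0.82
a = C − MPC·Y = 3576 − 0.82(3300) = 3576 − 2706 = 870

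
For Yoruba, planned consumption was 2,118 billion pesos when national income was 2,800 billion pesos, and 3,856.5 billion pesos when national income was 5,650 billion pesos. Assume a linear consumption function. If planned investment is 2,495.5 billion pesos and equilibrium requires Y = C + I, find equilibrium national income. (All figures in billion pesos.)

MPC = (3856.5 − 2118)/(5650 − 2800) = 1738.5/2850 = 0.61
a = 2118 − 0.61(2800) = 410
Equilibrium: Y = 410 + 0.61Y + 2495.5
0.39Y = 2905.5, so Y = 2905.5/0.39 = 7450

Y = 7450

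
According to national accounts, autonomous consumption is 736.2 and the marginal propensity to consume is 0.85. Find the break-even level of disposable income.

At break-even, C = Y: 736.2 + 0.85Y = Y
0.15Y = 736.2, so Y = 736.2/0.15 = 4908

Y = 4908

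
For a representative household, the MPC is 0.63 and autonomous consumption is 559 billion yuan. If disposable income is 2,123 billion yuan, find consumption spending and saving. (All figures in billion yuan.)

C = 559 + 0.63(2123) = 559 + 1337.49 = 1896.49
S = Y − C = 2123 − 1896.49 = 226.51

C = 1896.49; S = 226.51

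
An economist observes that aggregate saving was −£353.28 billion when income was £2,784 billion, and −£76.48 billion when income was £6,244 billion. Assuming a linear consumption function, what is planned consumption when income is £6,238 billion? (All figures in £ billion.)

C = 6314.96

MPS = ΔS/ΔY = (-76.48 − (-353.28))/(6244 − 2784) = 276.8/3460 = 0.08
MPC = 1 − MPS = 0.92
Autonomous saving = -353.28 − 0.08(2784) = -576, so a = 576
C = 576 + 0.92(6238) = 576 + 5738.96 = 6314.96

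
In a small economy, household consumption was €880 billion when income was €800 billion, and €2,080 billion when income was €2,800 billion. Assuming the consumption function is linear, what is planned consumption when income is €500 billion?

C = 700

MPC = (2080 − 880)/(2800 − 800) = 1200/2000 = 0.6
a = 880 − 0.6(800) = 880 − 480 = 400
C = 400 + 0.6(500) = 400 + 300 = 700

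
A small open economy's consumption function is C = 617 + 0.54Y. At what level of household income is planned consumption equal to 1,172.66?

Y = 1029

617 + 0.54Y = 1172.66
0.54Y = 555.66, so Y = 555.66/0.54 = 1029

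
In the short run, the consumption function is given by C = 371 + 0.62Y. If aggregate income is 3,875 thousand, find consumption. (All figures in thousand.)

C = 371 + 0.62(3875) = 371 + 2402.5 = 2773.5

C = 2773.5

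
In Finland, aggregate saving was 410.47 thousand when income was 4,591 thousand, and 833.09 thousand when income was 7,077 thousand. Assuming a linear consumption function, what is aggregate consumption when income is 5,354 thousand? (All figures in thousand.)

MPS = ΔS/ΔY = (833.09 − 410.47)/(7077 − 4591) = 422.62/2486 = 0.17
MPC = 1 − MPS = 0.83
Autonomous saving = 410.47 − 0.17(4591) = -370, so a = 370
C = 370 + 0.83(5354) = 370 + 4443.82 = 4813.82

C = 4813.82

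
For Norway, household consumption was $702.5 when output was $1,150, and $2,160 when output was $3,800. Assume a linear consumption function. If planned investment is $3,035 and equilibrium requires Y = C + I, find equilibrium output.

Y = 6900

MPC = (2160 − 702.5)/(3800 − 1150) = 1457.5/2650 = 0.55
a = 702.5 − 0.55(1150) = 70
Equilibrium: Y = 70 + 0.55Y + 3035
0.45Y = 3105, so Y = 3105/0.45 = 6900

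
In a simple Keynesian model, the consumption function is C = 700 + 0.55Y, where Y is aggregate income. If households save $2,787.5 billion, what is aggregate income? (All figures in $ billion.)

Y = 7750

S = Y − C = -700 + 0.45Y
-700 + 0.45Y = 2787.5, so 0.45Y = 3487.5 and Y = 7750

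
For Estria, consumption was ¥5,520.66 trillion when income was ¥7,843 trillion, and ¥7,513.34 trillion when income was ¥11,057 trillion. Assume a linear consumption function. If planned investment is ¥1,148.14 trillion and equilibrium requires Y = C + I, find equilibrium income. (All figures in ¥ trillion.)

MPC = (7513.34 − 5520.66)/(11057 − 7843) = 1992.68/3214 = 0.62
a = 5520.66 − 0.62(7843) = 658
Equilibrium: Y = 658 + 0.62Y + 1148.14
0.38Y = 1806.14, so Y = 1806.14/0.38 = 4753

Y = 4753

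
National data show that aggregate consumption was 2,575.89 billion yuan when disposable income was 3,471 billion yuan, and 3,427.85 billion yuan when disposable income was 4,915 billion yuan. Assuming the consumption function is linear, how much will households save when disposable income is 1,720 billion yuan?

MPC = (3427.85 − 2575.89)/(4915 − 3471) = 851.96/1444 = 0.59
a = 2575.89 − 0.59(3471) = 2575.89 − 2047.89 = 528
C = 528 + 0.59(1720) = 1542.8
S = 1720 − 1542.8 = 177.2

S = 177.2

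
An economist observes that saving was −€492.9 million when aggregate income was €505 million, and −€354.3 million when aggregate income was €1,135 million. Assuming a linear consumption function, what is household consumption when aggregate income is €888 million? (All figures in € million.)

C = 1296.64

MPS = ΔS/ΔY = (-354.3 − (-492.9))/(1135 − 505) = 138.6/630 = 0.22
MPC = 1 − MPS = 0.78
Autonomous saving = -492.9 − 0.22(505) = -604, so a = 604
C = 604 + 0.78(888) = 604 + 692.64 = 1296.64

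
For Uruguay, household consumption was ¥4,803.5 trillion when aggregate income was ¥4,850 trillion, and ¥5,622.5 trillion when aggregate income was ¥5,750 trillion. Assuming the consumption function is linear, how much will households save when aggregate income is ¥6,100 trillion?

MPC = (5622.5 − 4803.5)/(5750 − 4850) = 819/900 = 0.91
a = 4803.5 − 0.91(4850) = 4803.5 − 4413.5 = 390
C = 390 + 0.91(6100) = 5941
S = 6100 − 5941 = 159

S = 159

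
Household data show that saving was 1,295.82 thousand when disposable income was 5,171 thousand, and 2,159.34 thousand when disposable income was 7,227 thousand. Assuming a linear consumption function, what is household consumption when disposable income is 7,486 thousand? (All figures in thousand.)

MPS = ΔS/ΔY = (2159.34 − 1295.82)/(7227 − 5171) = 863.52/2056 = 0.42
MPC = 1 − MPS = 0.58
Autonomous saving = 1295.82 − 0.42(5171) = -876, so a = 876
C = 876 + 0.58(7486) = 876 + 4341.88 = 5217.88

C = 5217.88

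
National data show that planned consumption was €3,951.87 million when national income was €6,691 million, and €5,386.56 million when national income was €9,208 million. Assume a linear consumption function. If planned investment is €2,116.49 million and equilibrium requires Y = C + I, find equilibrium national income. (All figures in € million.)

Y = 5243

MPC = (5386.56 − 3951.87)/(9208 − 6691) = 1434.69/2517 = 0.57
a = 3951.87 − 0.57(6691) = 138
Equilibrium: Y = 138 + 0.57Y + 2116.49
0.43Y = 2254.49, so Y = 2254.49/0.43 = 5243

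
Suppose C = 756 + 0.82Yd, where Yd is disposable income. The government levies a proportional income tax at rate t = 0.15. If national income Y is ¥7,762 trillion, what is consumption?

Yd = (1 − 0.15)(7762) = 0.85(7762) = 6597.7
C = 756 + 0.82(6597.7) = 756 + 5410.114 = 6166.114

C = 6166.114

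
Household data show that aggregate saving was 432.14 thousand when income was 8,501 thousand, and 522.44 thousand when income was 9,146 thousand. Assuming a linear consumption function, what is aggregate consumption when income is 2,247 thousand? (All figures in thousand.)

C = 2690.42

MPS = ΔS/ΔY = (522.44 − 432.14)/(9146 − 8501) = 90.3/645 = 0.14
MPC = 1 − MPS = 0.86
Autonomous saving = 432.14 − 0.14(8501) = -758, so a = 758
C = 758 + 0.86(2247) = 758 + 1932.42 = 2690.42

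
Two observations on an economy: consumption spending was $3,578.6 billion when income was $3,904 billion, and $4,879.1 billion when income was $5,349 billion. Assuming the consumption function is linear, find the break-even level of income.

Y = 650

MPC = (4879.1 − 3578.6)/(5349 − 3904) = 1300.5/1445 = 0.9
a = 3578.6 − 0.9(3904) = 3578.6 − 3513.6 = 65
Break-even: Y = a/(1−MPC) = 65/0.1 = 650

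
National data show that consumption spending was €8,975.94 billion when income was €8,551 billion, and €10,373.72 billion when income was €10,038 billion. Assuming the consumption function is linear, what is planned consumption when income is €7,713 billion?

C = 8188.22

MPC = (10373.72 − 8975.94)/(10038 − 8551) = 1397.78/1487 = 0.94
a = 8975.94 − 0.94(8551) = 8975.94 − 8037.94 = 938
C = 938 + 0.94(7713) = 938 + 7250.22 = 8188.22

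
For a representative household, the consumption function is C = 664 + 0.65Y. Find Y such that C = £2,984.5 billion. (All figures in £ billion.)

664 + 0.65Y = 2984.5
0.65Y = 2320.5, so Y = 2320.5/0.65 = 3570

Y = 3570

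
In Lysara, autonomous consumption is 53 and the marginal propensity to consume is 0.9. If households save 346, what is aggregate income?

Y = 3990

S = Y − C = -53 + 0.1Y
-53 + 0.1Y = 346, so 0.1Y = 399 and Y = 3990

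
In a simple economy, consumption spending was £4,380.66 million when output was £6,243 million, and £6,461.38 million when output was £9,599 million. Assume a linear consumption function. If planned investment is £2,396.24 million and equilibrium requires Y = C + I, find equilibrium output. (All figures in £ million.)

MPC = (6461.38 − 4380.66)/(9599 − 6243) = 2080.72/3356 = 0.62
a = 4380.66 − 0.62(6243) = 510
Equilibrium: Y = 510 + 0.62Y + 2396.24
0.38Y = 2906.24, so Y = 2906.24/0.38 = 7648

Y = 7648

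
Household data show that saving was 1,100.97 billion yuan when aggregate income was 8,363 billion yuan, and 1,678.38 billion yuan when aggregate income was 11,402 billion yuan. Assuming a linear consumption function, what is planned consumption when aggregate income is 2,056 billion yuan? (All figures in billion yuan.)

MPS = ΔS/ΔY = (1678.38 − 1100.97)/(11402 − 8363) = 577.41/3039 = 0.19
MPC = 1 − MPS = 0.81
Autonomous saving = 1100.97 − 0.19(8363) = -488, so a = 488
C = 488 + 0.81(2056) = 488 + 1665.36 = 2153.36

C = 2153.36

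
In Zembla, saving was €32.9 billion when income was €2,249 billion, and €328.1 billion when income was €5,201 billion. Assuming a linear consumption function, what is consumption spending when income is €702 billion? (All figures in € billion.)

C = 823.8

MPS = ΔS/ΔY = (328.1 − 32.9)/(5201 − 2249) = 295.2/2952 = 0.1
MPC = 1 − MPS = 0.9
Autonomous saving = 32.9 − 0.1(2249) = -192, so a = 192
C = 192 + 0.9(702) = 192 + 631.8 = 823.8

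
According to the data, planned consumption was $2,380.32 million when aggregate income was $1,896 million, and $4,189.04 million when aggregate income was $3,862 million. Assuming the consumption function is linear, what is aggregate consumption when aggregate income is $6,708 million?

C = 6807.36

MPC = (4189.04 − 2380.32)/(3862 − 1896) = 1808.72/1966 = 0.92
a = 2380.32 − 0.92(1896) = 2380.32 − 1744.32 = 636
C = 636 + 0.92(6708) = 636 + 6171.36 = 6807.36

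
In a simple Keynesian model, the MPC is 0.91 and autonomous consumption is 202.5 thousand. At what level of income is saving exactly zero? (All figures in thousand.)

Y = 2250

At break-even, C = Y: 202.5 + 0.91Y = Y
0.09Y = 202.5, so Y = 202.5/0.09 = 2250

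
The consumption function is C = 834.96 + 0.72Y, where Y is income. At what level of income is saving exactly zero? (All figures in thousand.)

At break-even, C = Y: 834.96 + 0.72Y = Y
0.28Y = 834.96, so Y = 834.96/0.28 = 2982

Y = 2982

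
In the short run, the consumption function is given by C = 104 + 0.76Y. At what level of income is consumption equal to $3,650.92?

Y = 4667

104 + 0.76Y = 3650.92
0.76Y = 3546.92, so Y = 3546.92/0.76 = 4667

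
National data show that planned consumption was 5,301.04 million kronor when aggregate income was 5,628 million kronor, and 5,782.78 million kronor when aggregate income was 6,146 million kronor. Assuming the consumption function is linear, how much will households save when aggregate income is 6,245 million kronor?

MPC = (5782.78 − 5301.04)/(6146 − 5628) = 481.74/518 = 0.93
a = 5301.04 − 0.93(5628) = 5301.04 − 5234.04 = 67
C = 67 + 0.93(6245) = 5874.85
S = 6245 − 5874.85 = 370.15

S = 370.15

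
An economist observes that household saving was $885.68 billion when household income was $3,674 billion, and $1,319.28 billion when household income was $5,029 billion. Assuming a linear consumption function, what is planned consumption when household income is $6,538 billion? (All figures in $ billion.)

C = 4735.84

MPS = ΔS/ΔY = (1319.28 − 885.68)/(5029 − 3674) = 433.6/1355 = 0.32
MPC = 1 − MPS = 0.68
Autonomous saving = 885.68 − 0.32(3674) = -290, so a = 290
C = 290 + 0.68(6538) = 290 + 4445.84 = 4735.84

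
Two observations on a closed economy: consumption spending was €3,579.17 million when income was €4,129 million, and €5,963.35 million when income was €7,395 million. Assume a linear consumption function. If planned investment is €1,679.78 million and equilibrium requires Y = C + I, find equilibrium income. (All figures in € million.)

Y = 8314

MPC = (5963.35 − 3579.17)/(7395 − 4129) = 2384.18/3266 = 0.73
a = 3579.17 − 0.73(4129) = 565
Equilibrium: Y = 565 + 0.73Y + 1679.78
0.27Y = 2244.78, so Y = 2244.78/0.27 = 8314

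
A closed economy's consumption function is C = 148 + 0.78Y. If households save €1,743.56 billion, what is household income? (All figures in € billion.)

Y = 8598

S = Y − C = -148 + 0.22Y
-148 + 0.22Y = 1743.56, so 0.22Y = 1891.56 and Y = 8598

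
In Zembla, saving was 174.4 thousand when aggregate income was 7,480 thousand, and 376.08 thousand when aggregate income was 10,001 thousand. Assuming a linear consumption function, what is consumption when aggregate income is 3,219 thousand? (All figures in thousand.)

MPS = ΔS/ΔY = (376.08 − 174.4)/(10001 − 7480) = 201.68/2521 = 0.08
MPC = 1 − MPS = 0.92
Autonomous saving = 174.4 − 0.08(7480) = -424, so a = 424
C = 424 + 0.92(3219) = 424 + 2961.48 = 3385.48

C = 3385.48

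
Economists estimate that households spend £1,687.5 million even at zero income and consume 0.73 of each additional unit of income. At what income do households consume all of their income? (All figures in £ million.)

At break-even, C = Y: 1687.5 + 0.73Y = Y
0.27Y = 1687.5, so Y = 1687.5/0.27 = 6250

Y = 6250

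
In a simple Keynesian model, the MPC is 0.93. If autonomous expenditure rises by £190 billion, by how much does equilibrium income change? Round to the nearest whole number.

ΔY ≈ 2714

The multiplier is 1/(1 − MPC) = 1/0.07.
ΔY = 190/0.07 = 2714.29 ≈ 2714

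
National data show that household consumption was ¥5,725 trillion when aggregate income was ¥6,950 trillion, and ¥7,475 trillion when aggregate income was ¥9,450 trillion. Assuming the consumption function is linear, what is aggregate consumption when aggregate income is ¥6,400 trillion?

C = 5340

MPC = (7475 − 5725)/(9450 − 6950) = 1750/2500 = 0.7
a = 5725 − 0.7(6950) = 5725 − 4865 = 860
C = 860 + 0.7(6400) = 860 + 4480 = 5340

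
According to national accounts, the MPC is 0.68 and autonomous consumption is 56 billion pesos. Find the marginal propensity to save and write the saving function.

MPS = 0.32; S = -56 + 0.32Y

MPS = 1 − MPC = 1 − 0.68 = 0.32
S = Y − C = -56 + 0.32Y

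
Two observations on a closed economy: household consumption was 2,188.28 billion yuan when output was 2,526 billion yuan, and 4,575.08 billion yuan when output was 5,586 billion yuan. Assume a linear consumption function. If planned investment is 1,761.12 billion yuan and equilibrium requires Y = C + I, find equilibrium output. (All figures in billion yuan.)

MPC = (4575.08 − 2188.28)/(5586 − 2526) = 2386.8/3060 = 0.78
a = 2188.28 − 0.78(2526) = 218
Equilibrium: Y = 218 + 0.78Y + 1761.12
0.22Y = 1979.12, so Y = 1979.12/0.22 = 8996

Y = 8996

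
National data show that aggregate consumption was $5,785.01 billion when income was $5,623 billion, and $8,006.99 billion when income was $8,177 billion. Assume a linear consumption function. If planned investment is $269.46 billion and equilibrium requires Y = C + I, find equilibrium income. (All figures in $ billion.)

Y = 8942

MPC = (8006.99 − 5785.01)/(8177 − 5623) = 2221.98/2554 = 0.87
a = 5785.01 − 0.87(5623) = 893
Equilibrium: Y = 893 + 0.87Y + 269.46
0.13Y = 1162.46, so Y = 1162.46/0.13 = 8942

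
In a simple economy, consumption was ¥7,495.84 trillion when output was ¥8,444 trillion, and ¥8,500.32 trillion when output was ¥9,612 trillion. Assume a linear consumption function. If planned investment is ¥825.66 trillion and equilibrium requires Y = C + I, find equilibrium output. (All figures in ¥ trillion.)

Y = 7569

MPC = (8500.32 − 7495.84)/(9612 − 8444) = 1004.48/1168 = 0.86
a = 7495.84 − 0.86(8444) = 234
Equilibrium: Y = 234 + 0.86Y + 825.66
0.14Y = 1059.66, so Y = 1059.66/0.14 = 7569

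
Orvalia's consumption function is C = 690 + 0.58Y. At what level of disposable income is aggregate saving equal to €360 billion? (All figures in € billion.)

S = Y − C = -690 + 0.42Y
-690 + 0.42Y = 360, so 0.42Y = 1050 and Y = 2500

Y = 2500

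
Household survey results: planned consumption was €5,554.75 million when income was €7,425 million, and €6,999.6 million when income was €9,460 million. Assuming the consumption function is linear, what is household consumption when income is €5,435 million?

MPC = (6999.6 − 5554.75)/(9460 − 7425) = 1444.85/2035 = 0.71
a = 5554.75 − 0.71(7425) = 5554.75 − 5271.75 = 283
C = 283 + 0.71(5435) = 283 + 3858.85 = 4141.85

C = 4141.85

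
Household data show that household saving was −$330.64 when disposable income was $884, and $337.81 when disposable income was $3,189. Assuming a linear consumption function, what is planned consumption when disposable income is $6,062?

MPS = ΔS/ΔY = (337.81 − (-330.64))/(3189 − 884) = 668.45/2305 = 0.29
MPC = 1 − MPS = 0.71
Autonomous saving = -330.64 − 0.29(884) = -587, so a = 587
C = 587 + 0.71(6062) = 587 + 4304.02 = 4891.02

C = 4891.02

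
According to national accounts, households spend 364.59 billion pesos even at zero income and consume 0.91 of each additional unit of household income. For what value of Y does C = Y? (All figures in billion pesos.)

At break-even, C = Y: 364.59 + 0.91Y = Y
0.09Y = 364.59, so Y = 364.59/0.09 = 4051

Y = 4051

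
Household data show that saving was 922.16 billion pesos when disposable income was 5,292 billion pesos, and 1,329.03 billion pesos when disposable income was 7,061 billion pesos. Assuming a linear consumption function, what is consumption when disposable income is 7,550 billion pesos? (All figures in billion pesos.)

MPS = ΔS/ΔY = (1329.03 − 922.16)/(7061 − 5292) = 406.87/1769 = 0.23
MPC = 1 − MPS = 0.77
Autonomous saving = 922.16 − 0.23(5292) = -295, so a = 295
C = 295 + 0.77(7550) = 295 + 5813.5 = 6108.5

C = 6108.5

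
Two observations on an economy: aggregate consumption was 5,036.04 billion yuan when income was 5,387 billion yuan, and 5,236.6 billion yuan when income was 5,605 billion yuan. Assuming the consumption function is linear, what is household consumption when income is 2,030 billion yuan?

MPC = (5236.6 − 5036.04)/(5605 − 5387) = 200.56/218 = 0.92
a = 5036.04 − 0.92(5387) = 5036.04 − 4956.04 = 80
C = 80 + 0.92(2030) = 80 + 1867.6 = 1947.6

C = 1947.6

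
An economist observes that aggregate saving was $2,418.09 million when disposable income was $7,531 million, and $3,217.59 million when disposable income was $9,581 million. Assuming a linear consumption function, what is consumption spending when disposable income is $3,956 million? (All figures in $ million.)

C = 2932.16

MPS = ΔS/ΔY = (3217.59 − 2418.09)/(9581 − 7531) = 799.5/2050 = 0.39
MPC = 1 − MPS = 0.61
Autonomous saving = 2418.09 − 0.39(7531) = -519, so a = 519
C = 519 + 0.61(3956) = 519 + 2413.16 = 2932.16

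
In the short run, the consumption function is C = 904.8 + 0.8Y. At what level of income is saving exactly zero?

At break-even, C = Y: 904.8 + 0.8Y = Y
0.2Y = 904.8, so Y = 904.8/0.2 = 4524

Y = 4524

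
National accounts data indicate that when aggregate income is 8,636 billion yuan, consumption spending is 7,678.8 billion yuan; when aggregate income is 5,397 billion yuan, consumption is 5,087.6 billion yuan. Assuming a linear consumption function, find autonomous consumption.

a = 770

MPC = ΔC/ΔY = (7678.8 − 5087.6)/(8636 − 5397) = 2591.2/3239 = 0.8
a = C − MPC·Y = 5087.6 − 0.8(5397) = 5087.6 − 4317.6 = 770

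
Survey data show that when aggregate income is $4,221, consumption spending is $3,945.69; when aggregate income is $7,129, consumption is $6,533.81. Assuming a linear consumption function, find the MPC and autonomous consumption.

MPC = ΔC/ΔY = (6533.81 − 3945.69)/(7129 − 4221) = 2588.12/2908 = 0.89
a = C − MPC·Y = 3945.69 − 0.89(4221) = 3945.69 − 3756.69 = 189

MPC = 0.89; a = 189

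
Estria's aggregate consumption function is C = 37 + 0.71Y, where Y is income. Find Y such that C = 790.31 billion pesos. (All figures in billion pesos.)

Y = 1061

37 + 0.71Y = 790.31
0.71Y = 753.31, so Y = 753.31/0.71 = 1061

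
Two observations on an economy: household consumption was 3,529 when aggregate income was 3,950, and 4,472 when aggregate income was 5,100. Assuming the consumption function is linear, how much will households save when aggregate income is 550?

S = -191

MPC = (4472 − 3529)/(5100 − 3950) = 943/1150 = 0.82
a = 3529 − 0.82(3950) = 3529 − 3239 = 290
C = 290 + 0.82(550) = 741
S = 550 − 741 = -191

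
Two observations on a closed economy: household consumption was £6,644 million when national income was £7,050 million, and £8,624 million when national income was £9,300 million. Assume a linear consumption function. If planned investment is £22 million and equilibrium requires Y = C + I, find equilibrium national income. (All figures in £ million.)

MPC = (8624 − 6644)/(9300 − 7050) = 1980/2250 = 0.88
a = 6644 − 0.88(7050) = 440
Equilibrium: Y = 440 + 0.88Y + 22
0.12Y = 462, so Y = 462/0.12 = 3850

Y = 3850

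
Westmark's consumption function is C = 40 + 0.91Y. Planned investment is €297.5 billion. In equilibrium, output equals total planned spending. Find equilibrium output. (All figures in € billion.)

Y = 3750

Y = C + I = 40 + 0.91Y + 297.5
Y − 0.91Y = 337.5
0.09Y = 337.5, so Y = 337.5/0.09 = 3750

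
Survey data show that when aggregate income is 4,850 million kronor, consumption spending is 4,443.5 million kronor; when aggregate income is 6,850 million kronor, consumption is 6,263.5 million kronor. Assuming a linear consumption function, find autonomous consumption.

a = 30

MPC = ΔC/ΔY = (6263.5 − 4443.5)/(6850 − 4850) = 1820/2000 = 0.91
a = C − MPC·Y = 4443.5 − 0.91(4850) = 4443.5 − 4413.5 = 30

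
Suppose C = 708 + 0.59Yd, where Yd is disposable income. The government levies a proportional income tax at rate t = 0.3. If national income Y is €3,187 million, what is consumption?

C = 2024.231

Yd = (1 − 0.3)(3187) = 0.7(3187) = 2230.9
C = 708 + 0.59(2230.9) = 708 + 1316.231 = 2024.231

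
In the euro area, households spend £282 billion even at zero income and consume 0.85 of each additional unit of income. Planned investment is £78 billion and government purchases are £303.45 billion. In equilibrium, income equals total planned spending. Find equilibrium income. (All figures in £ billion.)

Y = 4423

Y = C + I + G = 282 + 0.85Y + 78 + 303.45
Y − 0.85Y = 663.45
0.15Y = 663.45, so Y = 663.45/0.15 = 4423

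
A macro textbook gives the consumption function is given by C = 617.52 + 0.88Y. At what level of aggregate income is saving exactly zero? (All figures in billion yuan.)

Y = 5146

At break-even, C = Y: 617.52 + 0.88Y = Y
0.12Y = 617.52, so Y = 617.52/0.12 = 5146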